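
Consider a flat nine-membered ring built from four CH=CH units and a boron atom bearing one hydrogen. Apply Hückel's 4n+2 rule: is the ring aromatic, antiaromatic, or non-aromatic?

Antiaromatic

Check conjugation: the double-bond atoms are sp², each contributing one p electron; the boron has an empty p orbital — every position has a p orbital, so the cyclic π system is continuous.
π-electron count: 4 × 2 = 8 from the double-bond units + 0 from the BH atom = 8.
8 = 4(2); a planar, fully conjugated 4n system is antiaromatic.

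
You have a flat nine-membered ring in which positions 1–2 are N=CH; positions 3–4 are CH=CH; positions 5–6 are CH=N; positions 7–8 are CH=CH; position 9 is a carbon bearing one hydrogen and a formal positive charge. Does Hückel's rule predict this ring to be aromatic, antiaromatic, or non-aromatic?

Antiaromatic

Every ring atom contributes a p orbital perpendicular to the ring (each doubly-bonded ring atom is sp² with one p-orbital electron; each sp² =N– keeps its lone pair in-plane and puts one electron into the π system; the carbocation has an empty p orbital), so the π system is cyclic and fully conjugated.
Counting π electrons: 4 × 2 = 8 from the double-bond units + 0 from the CH(+) atom = 8.
With 8 = 4·2 π electrons, Hückel's rule classifies the planar ring as antiaromatic.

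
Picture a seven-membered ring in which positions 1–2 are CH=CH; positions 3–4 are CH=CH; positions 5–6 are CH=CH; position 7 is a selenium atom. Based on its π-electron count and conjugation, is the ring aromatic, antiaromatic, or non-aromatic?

Antiaromatic

Check conjugation: the double-bond atoms are sp², each contributing one p electron; the selenium donates one lone pair from its p orbital — every position has a p orbital, so the cyclic π system is continuous.
Counting π electrons: 3 × 2 = 6 from the double-bond units + 2 from the Se atom = 8.
A 4n π count (8, n = 2) in a planar conjugated ring means antiaromatic.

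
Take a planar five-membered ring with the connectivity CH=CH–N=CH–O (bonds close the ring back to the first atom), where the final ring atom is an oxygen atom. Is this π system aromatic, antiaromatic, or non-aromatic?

Aromatic

Every ring atom contributes a p orbital perpendicular to the ring (the double-bond atoms are sp², each contributing one p electron; the doubly-bonded nitrogens are pyridine-type — their lone pairs lie in the ring plane, leaving one electron in the p orbital; the oxygen donates one lone pair from its p orbital), so the π system is cyclic and fully conjugated.
Adding the contributions, 2 × 2 = 4 from the double-bond units + 2 from the O atom = 6.
With 6 π electrons (n = 1), the Hückel 4n+2 condition holds.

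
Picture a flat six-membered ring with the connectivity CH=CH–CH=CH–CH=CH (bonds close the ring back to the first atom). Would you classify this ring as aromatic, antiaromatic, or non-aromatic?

Aromatic

All ring atoms are sp² and supply a p orbital to the ring (each doubly-bonded ring atom is sp² with one p-orbital electron); the conjugation is uninterrupted.
π-electron count: 3 × 2 = 6 from the 3 double-bond units.
That gives a 4n+2 count (6, n = 1).
(The species described is benzene.)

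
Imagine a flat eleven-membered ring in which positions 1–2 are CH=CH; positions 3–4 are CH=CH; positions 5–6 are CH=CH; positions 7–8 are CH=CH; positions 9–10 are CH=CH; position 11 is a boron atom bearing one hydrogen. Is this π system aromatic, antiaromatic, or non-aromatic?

Aromatic

Every ring atom contributes a p orbital perpendicular to the ring (each doubly-bonded ring atom is sp² with one p-orbital electron; the boron has an empty p orbital), so the π system is cyclic and fully conjugated.
Adding the contributions, 5 × 2 = 10 from the double-bond units + 0 from the BH atom = 10.
Since 10 = 4·2 + 2, the ring meets the 4n+2 criterion.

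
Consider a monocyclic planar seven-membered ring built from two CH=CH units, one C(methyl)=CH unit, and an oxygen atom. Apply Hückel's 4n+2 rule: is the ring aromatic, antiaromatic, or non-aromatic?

All ring atoms are sp² and supply a p orbital to the ring (the double-bond atoms are sp², each contributing one p electron; the oxygen donates one lone pair from its p orbital); the conjugation is uninterrupted.
π-electron count: 3 × 2 = 6 from the double-bond units + 2 from the O atom = 8.
A 4n π count (8, n = 2) in a planar conjugated ring means antiaromatic.

Antiaromatic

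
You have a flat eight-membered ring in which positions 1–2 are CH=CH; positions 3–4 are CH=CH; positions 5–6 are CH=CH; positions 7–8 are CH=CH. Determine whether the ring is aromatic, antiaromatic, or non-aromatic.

Antiaromatic

The p orbitals form a continuous loop: each doubly-bonded ring atom is sp² with one p-orbital electron. The ring is fully conjugated.
Adding the contributions, 4 × 2 = 8 from the 4 double-bond units.
With 8 = 4·2 π electrons, Hückel's rule classifies the planar ring as antiaromatic.
(The species described is cyclooctatetraene.)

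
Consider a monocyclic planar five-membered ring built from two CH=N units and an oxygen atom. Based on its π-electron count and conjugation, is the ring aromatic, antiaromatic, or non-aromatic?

Aromatic

All ring atoms are sp² and supply a p orbital to the ring (every atom in a ring double bond is sp² and brings one electron to the p orbital; the doubly-bonded nitrogens are pyridine-type — their lone pairs lie in the ring plane, leaving one electron in the p orbital; the oxygen donates one lone pair from its p orbital); the conjugation is uninterrupted.
Adding the contributions, 2 × 2 = 4 from the double-bond units + 2 from the O atom = 6.
Since 6 = 4·1 + 2, the ring meets the 4n+2 criterion.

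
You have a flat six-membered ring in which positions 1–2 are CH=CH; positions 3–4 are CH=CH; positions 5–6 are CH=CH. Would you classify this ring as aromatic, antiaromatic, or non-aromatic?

Aromatic

Check conjugation: the double-bond atoms are sp², each contributing one p electron — every position has a p orbital, so the cyclic π system is continuous.
Counting π electrons: 3 × 2 = 6 from the 3 double-bond units.
Since 6 = 4·1 + 2, the ring meets the 4n+2 criterion.
This is benzene.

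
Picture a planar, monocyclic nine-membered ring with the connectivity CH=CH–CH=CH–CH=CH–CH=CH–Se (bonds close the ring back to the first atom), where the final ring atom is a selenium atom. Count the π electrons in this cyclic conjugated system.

10

Every ring atom contributes a p orbital perpendicular to the ring (the double-bond atoms are sp², each contributing one p electron; the selenium donates one lone pair from its p orbital), so the π system is cyclic and fully conjugated.
Tallying contributions gives 4 × 2 = 8 from the double-bond units + 2 from the Se atom = 10.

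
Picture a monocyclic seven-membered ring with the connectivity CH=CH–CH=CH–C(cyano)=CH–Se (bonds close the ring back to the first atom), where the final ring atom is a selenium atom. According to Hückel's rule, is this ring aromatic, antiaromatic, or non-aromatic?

Antiaromatic

Every ring atom contributes a p orbital perpendicular to the ring (each doubly-bonded ring atom is sp² with one p-orbital electron; the selenium donates one lone pair from its p orbital), so the π system is cyclic and fully conjugated.
Tallying contributions gives 3 × 2 = 6 from the double-bond units + 2 from the Se atom = 8.
With 8 = 4·2 π electrons, Hückel's rule classifies the planar ring as antiaromatic.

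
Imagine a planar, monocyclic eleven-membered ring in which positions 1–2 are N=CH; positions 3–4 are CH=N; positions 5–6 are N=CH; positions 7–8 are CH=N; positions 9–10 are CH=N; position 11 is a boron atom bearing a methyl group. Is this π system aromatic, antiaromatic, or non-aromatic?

Aromatic

Check conjugation: each doubly-bonded ring atom is sp² with one p-orbital electron; each sp² =N– keeps its lone pair in-plane and puts one electron into the π system; the boron has an empty p orbital — every position has a p orbital, so the cyclic π system is continuous.
Tallying contributions gives 5 × 2 = 10 from the double-bond units + 0 from the B(methyl) atom = 10.
That gives a 4n+2 count (10, n = 2).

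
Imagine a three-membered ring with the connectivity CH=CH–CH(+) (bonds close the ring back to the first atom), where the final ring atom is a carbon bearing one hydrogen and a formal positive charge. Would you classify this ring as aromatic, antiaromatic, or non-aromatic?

Aromatic

Check conjugation: each doubly-bonded ring atom is sp² with one p-orbital electron; the carbocation has an empty p orbital — every position has a p orbital, so the cyclic π system is continuous.
Adding the contributions, 1 × 2 = 2 from the double-bond unit + 0 from the CH(+) atom = 2.
2 = 4(0) + 2, which satisfies Hückel's 4n+2 rule.
(This ring is the cyclopropenyl cation.)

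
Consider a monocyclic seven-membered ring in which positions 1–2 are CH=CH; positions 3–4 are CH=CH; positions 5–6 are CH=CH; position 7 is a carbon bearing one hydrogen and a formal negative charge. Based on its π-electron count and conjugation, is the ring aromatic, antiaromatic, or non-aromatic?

Antiaromatic

The p orbitals form a continuous loop: the double-bond atoms are sp², each contributing one p electron; the carbanion's lone pair occupies the p orbital. The ring is fully conjugated.
Adding the contributions, 3 × 2 = 6 from the double-bond units + 2 from the CH(-) atom = 8.
With 8 = 4·2 π electrons, Hückel's rule classifies the planar ring as antiaromatic.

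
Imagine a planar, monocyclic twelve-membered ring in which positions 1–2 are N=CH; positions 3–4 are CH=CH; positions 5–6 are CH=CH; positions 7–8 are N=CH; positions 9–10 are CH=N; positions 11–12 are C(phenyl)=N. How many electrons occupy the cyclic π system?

12

Every ring atom contributes a p orbital perpendicular to the ring (the double-bond atoms are sp², each contributing one p electron; the doubly-bonded nitrogens are pyridine-type — their lone pairs lie in the ring plane, leaving one electron in the p orbital), so the π system is cyclic and fully conjugated.
Counting π electrons: 6 × 2 = 12 from the 6 double-bond units.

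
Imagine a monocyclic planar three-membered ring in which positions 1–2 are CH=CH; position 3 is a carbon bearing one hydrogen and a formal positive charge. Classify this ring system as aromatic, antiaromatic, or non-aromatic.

Aromatic

The p orbitals form a continuous loop: every atom in a ring double bond is sp² and brings one electron to the p orbital; the carbocation has an empty p orbital. The ring is fully conjugated.
Tallying contributions gives 1 × 2 = 2 from the double-bond unit + 0 from the CH(+) atom = 2.
Since 2 = 4·0 + 2, the ring meets the 4n+2 criterion.
(This ring is the cyclopropenyl cation.)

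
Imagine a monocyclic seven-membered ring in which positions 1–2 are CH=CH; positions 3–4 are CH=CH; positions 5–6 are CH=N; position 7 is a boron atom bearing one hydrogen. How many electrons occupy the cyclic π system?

Check conjugation: the double-bond atoms are sp², each contributing one p electron; each sp² =N– keeps its lone pair in-plane and puts one electron into the π system; the boron has an empty p orbital — every position has a p orbital, so the cyclic π system is continuous.
Counting π electrons: 3 × 2 = 6 from the double-bond units + 0 from the BH atom = 6.

6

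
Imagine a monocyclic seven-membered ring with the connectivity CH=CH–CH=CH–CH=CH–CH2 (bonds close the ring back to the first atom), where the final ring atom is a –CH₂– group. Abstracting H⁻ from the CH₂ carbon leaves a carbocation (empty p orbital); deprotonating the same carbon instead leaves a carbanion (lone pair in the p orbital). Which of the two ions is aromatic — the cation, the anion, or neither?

The cation

In either ion the ring is fully conjugated: every atom, including the new sp² carbon, supplies a p orbital.
Cation: 3 × 2 + 0 = 6 π electrons → 4(1)+2, aromatic.
Anion: 3 × 2 + 2 = 8 π electrons → 4(2), antiaromatic.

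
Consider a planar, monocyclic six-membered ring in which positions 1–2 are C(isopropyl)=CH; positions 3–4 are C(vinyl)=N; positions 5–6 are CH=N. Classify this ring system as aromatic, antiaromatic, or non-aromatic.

Check conjugation: every atom in a ring double bond is sp² and brings one electron to the p orbital; each sp² =N– keeps its lone pair in-plane and puts one electron into the π system — every position has a p orbital, so the cyclic π system is continuous.
Adding the contributions, 3 × 2 = 6 from the 3 double-bond units.
That gives a 4n+2 count (6, n = 1).

Aromatic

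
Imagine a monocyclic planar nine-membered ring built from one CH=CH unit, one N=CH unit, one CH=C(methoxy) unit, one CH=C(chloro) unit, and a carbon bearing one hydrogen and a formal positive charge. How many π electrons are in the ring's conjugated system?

8

The p orbitals form a continuous loop: each doubly-bonded ring atom is sp² with one p-orbital electron; each sp² =N– keeps its lone pair in-plane and puts one electron into the π system; the carbocation has an empty p orbital. The ring is fully conjugated.
Counting π electrons: 4 × 2 = 8 from the double-bond units + 0 from the CH(+) atom = 8.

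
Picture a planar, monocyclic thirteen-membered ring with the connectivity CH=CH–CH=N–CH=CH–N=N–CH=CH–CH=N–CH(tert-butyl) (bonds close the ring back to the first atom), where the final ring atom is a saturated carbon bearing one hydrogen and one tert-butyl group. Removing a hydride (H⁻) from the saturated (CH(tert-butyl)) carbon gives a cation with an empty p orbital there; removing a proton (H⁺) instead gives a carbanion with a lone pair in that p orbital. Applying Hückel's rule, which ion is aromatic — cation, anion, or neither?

In either ion the ring is fully conjugated: every atom, including the new sp² carbon, supplies a p orbital.
Cation: 6 × 2 + 0 = 12 π electrons → 4(3), antiaromatic.
Anion: 6 × 2 + 2 = 14 π electrons → 4(3)+2, aromatic.

The anion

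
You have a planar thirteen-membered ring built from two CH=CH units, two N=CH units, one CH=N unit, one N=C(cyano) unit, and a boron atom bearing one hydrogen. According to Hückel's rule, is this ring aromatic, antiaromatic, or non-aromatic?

Antiaromatic

All ring atoms are sp² and supply a p orbital to the ring (every atom in a ring double bond is sp² and brings one electron to the p orbital; each =N– nitrogen is pyridine-type (lone pair in the sp² plane, one electron in the p orbital); the boron has an empty p orbital); the conjugation is uninterrupted.
Counting π electrons: 6 × 2 = 12 from the double-bond units + 0 from the BH atom = 12.
12 = 4(3); a planar, fully conjugated 4n system is antiaromatic.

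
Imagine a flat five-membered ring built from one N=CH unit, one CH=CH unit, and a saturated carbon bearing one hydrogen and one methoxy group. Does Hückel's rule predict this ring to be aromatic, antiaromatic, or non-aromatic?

Non-aromatic

The CH(methoxy) position has four σ bonds — that saturated carbon is sp³ and has no p orbital in the ring π system — so the cyclic conjugation is interrupted.
Without a continuous loop of overlapping p orbitals the Hückel electron count never comes into play.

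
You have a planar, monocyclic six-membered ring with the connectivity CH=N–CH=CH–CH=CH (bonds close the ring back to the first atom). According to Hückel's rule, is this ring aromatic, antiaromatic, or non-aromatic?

Aromatic

All ring atoms are sp² and supply a p orbital to the ring (every atom in a ring double bond is sp² and brings one electron to the p orbital; each sp² =N– keeps its lone pair in-plane and puts one electron into the π system); the conjugation is uninterrupted.
Counting π electrons: 3 × 2 = 6 from the 3 double-bond units.
That gives a 4n+2 count (6, n = 1).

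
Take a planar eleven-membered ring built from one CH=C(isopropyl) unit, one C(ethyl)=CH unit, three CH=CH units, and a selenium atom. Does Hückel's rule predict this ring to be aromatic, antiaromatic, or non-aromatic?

Every ring atom contributes a p orbital perpendicular to the ring (each doubly-bonded ring atom is sp² with one p-orbital electron; the selenium donates one lone pair from its p orbital), so the π system is cyclic and fully conjugated.
Adding the contributions, 5 × 2 = 10 from the double-bond units + 2 from the Se atom = 12.
A 4n π count (12, n = 3) in a planar conjugated ring means antiaromatic.

Antiaromatic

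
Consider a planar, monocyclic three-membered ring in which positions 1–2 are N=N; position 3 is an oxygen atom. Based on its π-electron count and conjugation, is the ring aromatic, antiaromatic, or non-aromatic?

All ring atoms are sp² and supply a p orbital to the ring (every atom in a ring double bond is sp² and brings one electron to the p orbital; each =N– nitrogen is pyridine-type (lone pair in the sp² plane, one electron in the p orbital); the oxygen donates one lone pair from its p orbital); the conjugation is uninterrupted.
Adding the contributions, 1 × 2 = 2 from the double-bond unit + 2 from the O atom = 4.
4 is a 4n count (n = 1), so the planar conjugated ring is antiaromatic.

Antiaromatic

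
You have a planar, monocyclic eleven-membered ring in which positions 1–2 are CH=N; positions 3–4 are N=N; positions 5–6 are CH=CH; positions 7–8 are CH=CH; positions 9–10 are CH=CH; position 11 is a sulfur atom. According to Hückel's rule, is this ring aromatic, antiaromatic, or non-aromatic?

Antiaromatic

Every ring atom contributes a p orbital perpendicular to the ring (the double-bond atoms are sp², each contributing one p electron; each sp² =N– keeps its lone pair in-plane and puts one electron into the π system; the sulfur donates one lone pair from its p orbital), so the π system is cyclic and fully conjugated.
Counting π electrons: 5 × 2 = 10 from the double-bond units + 2 from the S atom = 12.
12 is a 4n count (n = 3), so the planar conjugated ring is antiaromatic.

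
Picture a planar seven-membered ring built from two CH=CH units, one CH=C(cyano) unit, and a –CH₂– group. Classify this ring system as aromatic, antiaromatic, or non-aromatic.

Non-aromatic

At the CH2 position, the tetrahedral CH₂ carbon is sp³ and has no p orbital in the ring π system; the ring's p-orbital overlap is broken there.
A ring that is not fully conjugated cannot be aromatic or antiaromatic regardless of its π-electron count.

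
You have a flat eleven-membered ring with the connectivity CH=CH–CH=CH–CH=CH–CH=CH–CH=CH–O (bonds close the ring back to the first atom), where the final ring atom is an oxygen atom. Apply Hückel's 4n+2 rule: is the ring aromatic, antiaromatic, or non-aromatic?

Antiaromatic

Every ring atom contributes a p orbital perpendicular to the ring (every atom in a ring double bond is sp² and brings one electron to the p orbital; the oxygen donates one lone pair from its p orbital), so the π system is cyclic and fully conjugated.
Counting π electrons: 5 × 2 = 10 from the double-bond units + 2 from the O atom = 12.
12 is a 4n count (n = 3), so the planar conjugated ring is antiaromatic.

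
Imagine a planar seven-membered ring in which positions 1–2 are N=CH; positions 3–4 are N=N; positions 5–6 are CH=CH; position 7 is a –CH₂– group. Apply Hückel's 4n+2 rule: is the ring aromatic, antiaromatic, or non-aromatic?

Non-aromatic

The CH2 carbon is saturated: the tetrahedral CH₂ carbon is sp³ and has no p orbital in the ring π system. Conjugation is not continuous around the ring.
Hückel's rule only applies to fully conjugated rings, so this one is simply non-aromatic.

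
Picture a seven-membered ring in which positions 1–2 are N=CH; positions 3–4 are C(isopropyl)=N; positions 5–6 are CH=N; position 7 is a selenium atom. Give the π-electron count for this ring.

Every ring atom contributes a p orbital perpendicular to the ring (the double-bond atoms are sp², each contributing one p electron; each =N– nitrogen is pyridine-type (lone pair in the sp² plane, one electron in the p orbital); the selenium donates one lone pair from its p orbital), so the π system is cyclic and fully conjugated.
Tallying contributions gives 3 × 2 = 6 from the double-bond units + 2 from the Se atom = 8.

8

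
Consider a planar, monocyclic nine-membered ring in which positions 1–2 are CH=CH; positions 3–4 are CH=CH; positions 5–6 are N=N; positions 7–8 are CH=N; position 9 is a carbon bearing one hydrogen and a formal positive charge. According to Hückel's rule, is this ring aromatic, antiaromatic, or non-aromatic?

Check conjugation: each doubly-bonded ring atom is sp² with one p-orbital electron; the doubly-bonded nitrogens are pyridine-type — their lone pairs lie in the ring plane, leaving one electron in the p orbital; the carbocation has an empty p orbital — every position has a p orbital, so the cyclic π system is continuous.
Counting π electrons: 4 × 2 = 8 from the double-bond units + 0 from the CH(+) atom = 8.
8 is a 4n count (n = 2), so the planar conjugated ring is antiaromatic.

Antiaromatic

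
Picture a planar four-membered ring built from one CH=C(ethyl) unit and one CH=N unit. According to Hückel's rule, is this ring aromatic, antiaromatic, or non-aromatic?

Check conjugation: each doubly-bonded ring atom is sp² with one p-orbital electron; each =N– nitrogen is pyridine-type (lone pair in the sp² plane, one electron in the p orbital) — every position has a p orbital, so the cyclic π system is continuous.
Adding the contributions, 2 × 2 = 4 from the 2 double-bond units.
A 4n π count (4, n = 1) in a planar conjugated ring means antiaromatic.

Antiaromatic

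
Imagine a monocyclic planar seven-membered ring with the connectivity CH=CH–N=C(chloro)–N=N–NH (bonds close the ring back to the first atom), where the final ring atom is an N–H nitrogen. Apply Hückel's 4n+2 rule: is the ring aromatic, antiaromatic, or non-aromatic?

The p orbitals form a continuous loop: each doubly-bonded ring atom is sp² with one p-orbital electron; the doubly-bonded nitrogens are pyridine-type — their lone pairs lie in the ring plane, leaving one electron in the p orbital; the pyrrole-type nitrogen donates its lone pair from the p orbital. The ring is fully conjugated.
π-electron count: 3 × 2 = 6 from the double-bond units + 2 from the NH atom = 8.
A 4n π count (8, n = 2) in a planar conjugated ring means antiaromatic.

Antiaromatic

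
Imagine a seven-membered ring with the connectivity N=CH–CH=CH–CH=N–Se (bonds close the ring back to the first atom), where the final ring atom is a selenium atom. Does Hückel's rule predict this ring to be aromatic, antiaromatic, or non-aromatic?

Antiaromatic

Check conjugation: the double-bond atoms are sp², each contributing one p electron; each sp² =N– keeps its lone pair in-plane and puts one electron into the π system; the selenium donates one lone pair from its p orbital — every position has a p orbital, so the cyclic π system is continuous.
Tallying contributions gives 3 × 2 = 6 from the double-bond units + 2 from the Se atom = 8.
A 4n π count (8, n = 2) in a planar conjugated ring means antiaromatic.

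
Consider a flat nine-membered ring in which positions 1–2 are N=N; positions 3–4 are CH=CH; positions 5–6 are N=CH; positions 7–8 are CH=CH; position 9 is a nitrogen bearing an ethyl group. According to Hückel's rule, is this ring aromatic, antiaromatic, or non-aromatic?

Aromatic

All ring atoms are sp² and supply a p orbital to the ring (every atom in a ring double bond is sp² and brings one electron to the p orbital; each sp² =N– keeps its lone pair in-plane and puts one electron into the π system; the pyrrole-type nitrogen donates its lone pair from the p orbital); the conjugation is uninterrupted.
π-electron count: 4 × 2 = 8 from the double-bond units + 2 from the N(ethyl) atom = 10.
10 = 4(2) + 2, which satisfies Hückel's 4n+2 rule.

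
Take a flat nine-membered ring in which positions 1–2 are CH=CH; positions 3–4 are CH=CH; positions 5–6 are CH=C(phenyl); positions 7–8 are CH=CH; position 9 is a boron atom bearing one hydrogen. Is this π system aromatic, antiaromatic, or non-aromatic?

Every ring atom contributes a p orbital perpendicular to the ring (the double-bond atoms are sp², each contributing one p electron; the boron has an empty p orbital), so the π system is cyclic and fully conjugated.
Counting π electrons: 4 × 2 = 8 from the double-bond units + 0 from the BH atom = 8.
A 4n π count (8, n = 2) in a planar conjugated ring means antiaromatic.

Antiaromatic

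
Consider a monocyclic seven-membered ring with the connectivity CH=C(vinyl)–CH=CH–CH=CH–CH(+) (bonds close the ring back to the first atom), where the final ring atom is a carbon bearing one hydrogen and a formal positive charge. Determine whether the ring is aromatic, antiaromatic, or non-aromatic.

Aromatic

The p orbitals form a continuous loop: every atom in a ring double bond is sp² and brings one electron to the p orbital; the carbocation has an empty p orbital. The ring is fully conjugated.
Counting π electrons: 3 × 2 = 6 from the double-bond units + 0 from the CH(+) atom = 6.
6 = 4(1) + 2, which satisfies Hückel's 4n+2 rule.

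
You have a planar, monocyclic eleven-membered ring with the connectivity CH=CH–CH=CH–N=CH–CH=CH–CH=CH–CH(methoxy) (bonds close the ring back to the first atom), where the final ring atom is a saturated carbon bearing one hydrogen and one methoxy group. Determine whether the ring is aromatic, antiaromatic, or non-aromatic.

The CH(methoxy) carbon is saturated: that saturated carbon is sp³ and has no p orbital in the ring π system. Conjugation is not continuous around the ring.
Broken conjugation rules out both aromaticity and antiaromaticity.

Non-aromatic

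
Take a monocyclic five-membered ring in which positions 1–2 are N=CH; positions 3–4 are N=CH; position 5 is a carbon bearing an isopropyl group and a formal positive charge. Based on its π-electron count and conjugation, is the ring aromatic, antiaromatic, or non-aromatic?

All ring atoms are sp² and supply a p orbital to the ring (every atom in a ring double bond is sp² and brings one electron to the p orbital; each =N– nitrogen is pyridine-type (lone pair in the sp² plane, one electron in the p orbital); the carbocation has an empty p orbital); the conjugation is uninterrupted.
Adding the contributions, 2 × 2 = 4 from the double-bond units + 0 from the C(isopropyl)(+) atom = 4.
4 is a 4n count (n = 1), so the planar conjugated ring is antiaromatic.

Antiaromatic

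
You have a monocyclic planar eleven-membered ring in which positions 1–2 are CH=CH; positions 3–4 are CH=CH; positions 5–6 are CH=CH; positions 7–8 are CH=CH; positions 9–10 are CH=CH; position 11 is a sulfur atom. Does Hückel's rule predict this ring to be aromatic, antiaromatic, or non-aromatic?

Check conjugation: the double-bond atoms are sp², each contributing one p electron; the sulfur donates one lone pair from its p orbital — every position has a p orbital, so the cyclic π system is continuous.
π-electron count: 5 × 2 = 10 from the double-bond units + 2 from the S atom = 12.
With 12 = 4·3 π electrons, Hückel's rule classifies the planar ring as antiaromatic.

Antiaromatic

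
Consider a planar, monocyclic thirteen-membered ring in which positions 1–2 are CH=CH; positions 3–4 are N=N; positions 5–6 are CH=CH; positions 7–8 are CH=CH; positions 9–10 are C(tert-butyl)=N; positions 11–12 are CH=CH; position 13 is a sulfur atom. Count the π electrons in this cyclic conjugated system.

14

Every ring atom contributes a p orbital perpendicular to the ring (every atom in a ring double bond is sp² and brings one electron to the p orbital; each sp² =N– keeps its lone pair in-plane and puts one electron into the π system; the sulfur donates one lone pair from its p orbital), so the π system is cyclic and fully conjugated.
Tallying contributions gives 6 × 2 = 12 from the double-bond units + 2 from the S atom = 14.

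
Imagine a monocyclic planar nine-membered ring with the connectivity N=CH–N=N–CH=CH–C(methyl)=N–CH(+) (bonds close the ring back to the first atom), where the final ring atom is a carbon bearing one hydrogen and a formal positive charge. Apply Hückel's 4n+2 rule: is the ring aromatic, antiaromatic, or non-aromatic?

Antiaromatic

All ring atoms are sp² and supply a p orbital to the ring (the double-bond atoms are sp², each contributing one p electron; each =N– nitrogen is pyridine-type (lone pair in the sp² plane, one electron in the p orbital); the carbocation has an empty p orbital); the conjugation is uninterrupted.
π-electron count: 4 × 2 = 8 from the double-bond units + 0 from the CH(+) atom = 8.
8 = 4(2); a planar, fully conjugated 4n system is antiaromatic.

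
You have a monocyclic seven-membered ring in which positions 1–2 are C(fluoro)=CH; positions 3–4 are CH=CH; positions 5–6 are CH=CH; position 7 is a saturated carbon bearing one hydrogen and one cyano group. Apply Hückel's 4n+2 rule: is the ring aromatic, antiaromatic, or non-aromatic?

Non-aromatic

At the CH(cyano) position, that saturated carbon is sp³ and has no p orbital in the ring π system; the ring's p-orbital overlap is broken there.
A ring that is not fully conjugated cannot be aromatic or antiaromatic regardless of its π-electron count.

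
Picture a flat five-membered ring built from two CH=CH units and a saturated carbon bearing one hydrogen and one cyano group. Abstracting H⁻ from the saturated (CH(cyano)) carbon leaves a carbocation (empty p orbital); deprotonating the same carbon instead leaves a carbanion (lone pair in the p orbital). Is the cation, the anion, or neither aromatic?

Both ions have a continuous loop of p orbitals — each ring atom is sp².
Cation: 2 × 2 + 0 = 4 π electrons → 4(1), antiaromatic.
Anion: 2 × 2 + 2 = 6 π electrons → 4(1)+2, aromatic.

The anion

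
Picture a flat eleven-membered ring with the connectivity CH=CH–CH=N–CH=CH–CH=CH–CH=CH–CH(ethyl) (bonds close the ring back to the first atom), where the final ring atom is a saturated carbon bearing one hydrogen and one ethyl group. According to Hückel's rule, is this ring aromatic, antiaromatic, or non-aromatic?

Non-aromatic

The CH(ethyl) carbon is saturated: that saturated carbon is sp³ and has no p orbital in the ring π system. Conjugation is not continuous around the ring.
Without a continuous loop of overlapping p orbitals the Hückel electron count never comes into play.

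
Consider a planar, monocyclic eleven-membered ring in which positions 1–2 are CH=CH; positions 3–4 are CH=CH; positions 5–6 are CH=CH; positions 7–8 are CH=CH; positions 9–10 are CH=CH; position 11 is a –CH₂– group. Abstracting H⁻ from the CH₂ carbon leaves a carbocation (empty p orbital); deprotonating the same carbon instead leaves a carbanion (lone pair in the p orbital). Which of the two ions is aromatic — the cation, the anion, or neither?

The cation

In both ions every ring atom is sp² and contributes a p orbital, so both rings are fully conjugated.
Cation: 5 × 2 + 0 = 10 π electrons → 4(2)+2, aromatic.
Anion: 5 × 2 + 2 = 12 π electrons → 4(3), antiaromatic.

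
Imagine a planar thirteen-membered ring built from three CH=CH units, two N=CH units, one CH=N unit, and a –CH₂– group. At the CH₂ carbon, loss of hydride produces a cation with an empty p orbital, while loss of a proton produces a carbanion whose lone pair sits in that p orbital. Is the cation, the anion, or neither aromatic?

The anion

In both ions every ring atom is sp² and contributes a p orbital, so both rings are fully conjugated.
Cation: 6 × 2 + 0 = 12 π electrons → 4(3), antiaromatic.
Anion: 6 × 2 + 2 = 14 π electrons → 4(3)+2, aromatic.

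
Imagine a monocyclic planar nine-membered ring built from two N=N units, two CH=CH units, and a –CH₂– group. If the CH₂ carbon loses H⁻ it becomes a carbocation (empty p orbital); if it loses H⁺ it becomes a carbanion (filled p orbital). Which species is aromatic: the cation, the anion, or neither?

The anion

Once that carbon is sp², every ring atom has a p orbital and both ions are fully conjugated.
Cation: 4 × 2 + 0 = 8 π electrons → 4(2), antiaromatic.
Anion: 4 × 2 + 2 = 10 π electrons → 4(2)+2, aromatic.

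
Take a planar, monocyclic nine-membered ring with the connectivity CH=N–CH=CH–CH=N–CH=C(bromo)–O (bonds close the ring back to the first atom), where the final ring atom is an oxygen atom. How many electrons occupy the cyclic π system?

10

Check conjugation: the double-bond atoms are sp², each contributing one p electron; each =N– nitrogen is pyridine-type (lone pair in the sp² plane, one electron in the p orbital); the oxygen donates one lone pair from its p orbital — every position has a p orbital, so the cyclic π system is continuous.
Tallying contributions gives 4 × 2 = 8 from the double-bond units + 2 from the O atom = 10.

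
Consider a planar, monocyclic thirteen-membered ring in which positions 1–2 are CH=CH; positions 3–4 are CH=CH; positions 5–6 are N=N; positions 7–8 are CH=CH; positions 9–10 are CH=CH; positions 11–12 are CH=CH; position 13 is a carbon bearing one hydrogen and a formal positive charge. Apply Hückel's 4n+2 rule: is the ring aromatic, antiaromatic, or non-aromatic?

Check conjugation: every atom in a ring double bond is sp² and brings one electron to the p orbital; the doubly-bonded nitrogens are pyridine-type — their lone pairs lie in the ring plane, leaving one electron in the p orbital; the carbocation has an empty p orbital — every position has a p orbital, so the cyclic π system is continuous.
Adding the contributions, 6 × 2 = 12 from the double-bond units + 0 from the CH(+) atom = 12.
With 12 = 4·3 π electrons, Hückel's rule classifies the planar ring as antiaromatic.

Antiaromatic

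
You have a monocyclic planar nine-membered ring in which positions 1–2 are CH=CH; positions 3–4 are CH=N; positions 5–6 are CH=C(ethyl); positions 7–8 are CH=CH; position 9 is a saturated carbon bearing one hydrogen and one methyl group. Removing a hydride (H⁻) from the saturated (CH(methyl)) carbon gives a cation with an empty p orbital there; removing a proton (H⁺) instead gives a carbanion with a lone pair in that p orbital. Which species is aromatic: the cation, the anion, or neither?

In either ion the ring is fully conjugated: every atom, including the new sp² carbon, supplies a p orbital.
Cation: 4 × 2 + 0 = 8 π electrons → 4(2), antiaromatic.
Anion: 4 × 2 + 2 = 10 π electrons → 4(2)+2, aromatic.

The anion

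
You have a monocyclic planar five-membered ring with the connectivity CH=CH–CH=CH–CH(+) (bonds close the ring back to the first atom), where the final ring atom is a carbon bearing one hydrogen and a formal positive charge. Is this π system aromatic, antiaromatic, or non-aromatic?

Antiaromatic

The p orbitals form a continuous loop: each doubly-bonded ring atom is sp² with one p-orbital electron; the carbocation has an empty p orbital. The ring is fully conjugated.
π-electron count: 2 × 2 = 4 from the double-bond units + 0 from the CH(+) atom = 4.
With 4 = 4·1 π electrons, Hückel's rule classifies the planar ring as antiaromatic.
This is the cyclopentadienyl cation.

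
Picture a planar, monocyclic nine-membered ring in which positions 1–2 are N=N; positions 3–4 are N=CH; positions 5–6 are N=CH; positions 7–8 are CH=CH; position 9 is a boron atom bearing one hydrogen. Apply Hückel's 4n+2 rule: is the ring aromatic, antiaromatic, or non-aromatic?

The p orbitals form a continuous loop: the double-bond atoms are sp², each contributing one p electron; the doubly-bonded nitrogens are pyridine-type — their lone pairs lie in the ring plane, leaving one electron in the p orbital; the boron has an empty p orbital. The ring is fully conjugated.
π-electron count: 4 × 2 = 8 from the double-bond units + 0 from the BH atom = 8.
With 8 = 4·2 π electrons, Hückel's rule classifies the planar ring as antiaromatic.

Antiaromatic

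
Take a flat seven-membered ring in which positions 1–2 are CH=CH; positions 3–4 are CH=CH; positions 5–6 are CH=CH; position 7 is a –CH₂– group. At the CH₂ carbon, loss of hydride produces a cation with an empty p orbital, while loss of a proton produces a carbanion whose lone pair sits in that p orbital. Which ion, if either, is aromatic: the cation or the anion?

Once that carbon is sp², every ring atom has a p orbital and both ions are fully conjugated.
Cation: 3 × 2 + 0 = 6 π electrons → 4(1)+2, aromatic.
Anion: 3 × 2 + 2 = 8 π electrons → 4(2), antiaromatic.

The cation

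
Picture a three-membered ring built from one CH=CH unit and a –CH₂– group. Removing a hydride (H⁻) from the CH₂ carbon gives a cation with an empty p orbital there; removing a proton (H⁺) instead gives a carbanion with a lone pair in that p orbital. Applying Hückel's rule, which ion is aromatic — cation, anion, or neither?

In either ion the ring is fully conjugated: every atom, including the new sp² carbon, supplies a p orbital.
Cation: 1 × 2 + 0 = 2 π electrons → 4(0)+2, aromatic.
Anion: 1 × 2 + 2 = 4 π electrons → 4(1), antiaromatic.

The cation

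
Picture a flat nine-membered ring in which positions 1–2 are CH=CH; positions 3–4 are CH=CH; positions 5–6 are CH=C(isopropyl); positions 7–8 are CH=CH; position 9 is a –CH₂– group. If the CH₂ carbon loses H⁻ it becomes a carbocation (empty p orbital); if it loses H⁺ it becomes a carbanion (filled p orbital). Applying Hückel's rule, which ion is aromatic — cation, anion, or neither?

The anion

In either ion the ring is fully conjugated: every atom, including the new sp² carbon, supplies a p orbital.
Cation: 4 × 2 + 0 = 8 π electrons → 4(2), antiaromatic.
Anion: 4 × 2 + 2 = 10 π electrons → 4(2)+2, aromatic.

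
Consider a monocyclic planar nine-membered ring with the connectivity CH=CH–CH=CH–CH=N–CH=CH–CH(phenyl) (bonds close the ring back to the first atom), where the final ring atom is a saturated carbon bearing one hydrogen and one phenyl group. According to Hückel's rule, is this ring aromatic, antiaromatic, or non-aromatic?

The CH(phenyl) position has four σ bonds — that saturated carbon is sp³ and has no p orbital in the ring π system — so the cyclic conjugation is interrupted.
Without a continuous loop of overlapping p orbitals the Hückel electron count never comes into play.

Non-aromatic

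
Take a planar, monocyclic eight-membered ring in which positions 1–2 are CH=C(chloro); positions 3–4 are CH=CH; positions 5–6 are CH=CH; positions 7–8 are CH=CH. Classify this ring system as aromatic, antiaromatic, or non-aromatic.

Antiaromatic

All ring atoms are sp² and supply a p orbital to the ring (the double-bond atoms are sp², each contributing one p electron); the conjugation is uninterrupted.
π-electron count: 4 × 2 = 8 from the 4 double-bond units.
A 4n π count (8, n = 2) in a planar conjugated ring means antiaromatic.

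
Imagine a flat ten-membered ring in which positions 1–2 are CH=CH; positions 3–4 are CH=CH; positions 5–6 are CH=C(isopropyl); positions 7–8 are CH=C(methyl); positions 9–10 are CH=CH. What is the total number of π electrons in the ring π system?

Every ring atom contributes a p orbital perpendicular to the ring (each doubly-bonded ring atom is sp² with one p-orbital electron), so the π system is cyclic and fully conjugated.
Adding the contributions, 5 × 2 = 10 from the 5 double-bond units.

10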